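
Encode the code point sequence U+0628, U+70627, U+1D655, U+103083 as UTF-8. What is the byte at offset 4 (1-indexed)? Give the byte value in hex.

1-indexed offset 4 is 0-indexed offset 3.
U+0628 → 2-byte form D8 A8 at offsets 0–1.
U+70627 → 4-byte form F1 B0 98 A7 at offsets 2–5.
Offset 3 falls in char 2's range; it's byte 2 of F1 B0 98 A7 = 0xB0.

0xB0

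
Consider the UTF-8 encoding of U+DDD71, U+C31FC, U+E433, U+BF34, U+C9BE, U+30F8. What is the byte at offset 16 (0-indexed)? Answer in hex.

U+DDD71 → 4-byte form F3 9D B5 B1 at offsets 0–3.
U+C31FC → 4-byte form F3 83 87 BC at offsets 4–7.
U+E433 → 3-byte form EE 90 B3 at offsets 8–10.
U+BF34 → 3-byte form EB BC B4 at offsets 11–13.
U+C9BE → 3-byte form EC A6 BE at offsets 14–16.
Offset 16 falls in char 5's range; it's byte 3 of EC A6 BE = 0xBE.

0xBE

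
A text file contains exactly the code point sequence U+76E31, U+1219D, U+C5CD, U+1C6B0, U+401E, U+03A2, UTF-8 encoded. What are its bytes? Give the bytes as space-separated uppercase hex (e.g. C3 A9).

F1 B6 B8 B1 F0 92 86 9D EC 97 8D F0 9C 9A B0 E4 80 9E CE A2

U+76E31: 4-byte form → F1 B6 B8 B1.
U+1219D: 4-byte form → F0 92 86 9D.
U+C5CD: 3-byte form → EC 97 8D.
U+1C6B0: 4-byte form → F0 9C 9A B0.
U+401E: 3-byte form → E4 80 9E.
U+03A2: 2-byte form → CE A2.
Concatenated (20 bytes): F1 B6 B8 B1 F0 92 86 9D EC 97 8D F0 9C 9A B0 E4 80 9E CE A2.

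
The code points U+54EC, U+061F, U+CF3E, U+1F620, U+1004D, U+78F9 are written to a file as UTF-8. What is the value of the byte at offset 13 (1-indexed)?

0xF0

1-indexed offset 13 is 0-indexed offset 12.
U+54EC → 3-byte form E5 93 AC at offsets 0–2.
U+061F → 2-byte form D8 9F at offsets 3–4.
U+CF3E → 3-byte form EC BC BE at offsets 5–7.
U+1F620 → 4-byte form F0 9F 98 A0 at offsets 8–11.
U+1004D → 4-byte form F0 90 81 8D at offsets 12–15.
Offset 12 falls in char 5's range; it's byte 1 of F0 90 81 8D = 0xF0.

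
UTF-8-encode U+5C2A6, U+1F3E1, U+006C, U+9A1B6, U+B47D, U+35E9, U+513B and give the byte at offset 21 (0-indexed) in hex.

0xBB

U+5C2A6 → 4-byte form F1 9C 8A A6 at offsets 0–3.
U+1F3E1 → 4-byte form F0 9F 8F A1 at offsets 4–7.
U+006C → 1-byte form 6C at offsets 8–8.
U+9A1B6 → 4-byte form F2 9A 86 B6 at offsets 9–12.
U+B47D → 3-byte form EB 91 BD at offsets 13–15.
U+35E9 → 3-byte form E3 97 A9 at offsets 16–18.
U+513B → 3-byte form E5 84 BB at offsets 19–21.
Offset 21 falls in char 7's range; it's byte 3 of E5 84 BB = 0xBB.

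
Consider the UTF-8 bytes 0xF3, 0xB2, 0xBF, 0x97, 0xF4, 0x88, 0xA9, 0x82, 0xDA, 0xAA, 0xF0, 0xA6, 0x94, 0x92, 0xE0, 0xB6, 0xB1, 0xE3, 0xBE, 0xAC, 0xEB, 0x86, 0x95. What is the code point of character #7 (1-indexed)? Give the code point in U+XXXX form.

Offset 0: leading byte 0xF3 = 11110011 → 4-byte char #1 = F3 B2 BF 97.
Offset 4: leading byte 0xF4 = 11110100 → 4-byte char #2 = F4 88 A9 82.
Offset 8: leading byte 0xDA = 11011010 → 2-byte char #3 = DA AA.
Offset 10: leading byte 0xF0 = 11110000 → 4-byte char #4 = F0 A6 94 92.
Offset 14: leading byte 0xE0 = 11100000 → 3-byte char #5 = E0 B6 B1.
Offset 17: leading byte 0xE3 = 11100011 → 3-byte char #6 = E3 BE AC.
Offset 20: leading byte 0xEB = 11101011 → 3-byte char #7 = EB 86 95.
Leading byte 0xEB = 11101011 matches 1110xxxx → 3-byte sequence.
Byte 1: 0xEB = 11101011, payload 1011 (4 bits).
Byte 2: 0x86 = 10000110 (10xxxxxx ✓), payload 000110.
Byte 3: 0x95 = 10010101 (10xxxxxx ✓), payload 010101.
Concatenate: 1011000110010101 = 0xB195 (16 bits → U+B195).

U+B195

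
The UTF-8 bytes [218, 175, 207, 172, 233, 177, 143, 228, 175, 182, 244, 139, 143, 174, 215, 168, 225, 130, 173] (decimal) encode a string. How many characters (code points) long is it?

7

Byte at offset 0: 0xDA = 11011010 → 2-byte char (#1). Advance 2.
Byte at offset 2: 0xCF = 11001111 → 2-byte char (#2). Advance 2.
Byte at offset 4: 0xE9 = 11101001 → 3-byte char (#3). Advance 3.
Byte at offset 7: 0xE4 = 11100100 → 3-byte char (#4). Advance 3.
Byte at offset 10: 0xF4 = 11110100 → 4-byte char (#5). Advance 4.
Byte at offset 14: 0xD7 = 11010111 → 2-byte char (#6). Advance 2.
Byte at offset 16: 0xE1 = 11100001 → 3-byte char (#7). Advance 3.
Reached end at offset 19 after 7 code points.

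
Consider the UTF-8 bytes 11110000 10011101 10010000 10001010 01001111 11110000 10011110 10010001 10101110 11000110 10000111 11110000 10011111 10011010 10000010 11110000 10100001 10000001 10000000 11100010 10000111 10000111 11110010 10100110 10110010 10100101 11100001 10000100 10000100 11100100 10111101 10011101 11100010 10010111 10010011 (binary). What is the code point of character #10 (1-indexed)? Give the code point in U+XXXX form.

U+4F5D

Offset 0: leading byte 0xF0 = 11110000 → 4-byte char #1 = F0 9D 90 8A.
Offset 4: leading byte 0x4F = 01001111 → 1-byte char #2 = 4F.
Offset 5: leading byte 0xF0 = 11110000 → 4-byte char #3 = F0 9E 91 AE.
Offset 9: leading byte 0xC6 = 11000110 → 2-byte char #4 = C6 87.
Offset 11: leading byte 0xF0 = 11110000 → 4-byte char #5 = F0 9F 9A 82.
Offset 15: leading byte 0xF0 = 11110000 → 4-byte char #6 = F0 A1 81 80.
Offset 19: leading byte 0xE2 = 11100010 → 3-byte char #7 = E2 87 87.
Offset 22: leading byte 0xF2 = 11110010 → 4-byte char #8 = F2 A6 B2 A5.
Offset 26: leading byte 0xE1 = 11100001 → 3-byte char #9 = E1 84 84.
Offset 29: leading byte 0xE4 = 11100100 → 3-byte char #10 = E4 BD 9D.
Leading byte 0xE4 = 11100100 matches 1110xxxx → 3-byte sequence.
Byte 1: 0xE4 = 11100100, payload 0100 (4 bits).
Byte 2: 0xBD = 10111101 (10xxxxxx ✓), payload 111101.
Byte 3: 0x9D = 10011101 (10xxxxxx ✓), payload 011101.
Concatenate: 0100111101011101 = 0x4F5D (16 bits → U+4F5D).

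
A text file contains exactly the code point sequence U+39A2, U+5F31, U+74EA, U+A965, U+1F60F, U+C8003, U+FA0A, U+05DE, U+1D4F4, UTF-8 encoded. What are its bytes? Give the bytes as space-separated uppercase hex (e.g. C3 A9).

U+39A2: 3-byte form → E3 A6 A2.
U+5F31: 3-byte form → E5 BC B1.
U+74EA: 3-byte form → E7 93 AA.
U+A965: 3-byte form → EA A5 A5.
U+1F60F: 4-byte form → F0 9F 98 8F.
U+C8003: 4-byte form → F3 88 80 83.
U+FA0A: 3-byte form → EF A8 8A.
U+05DE: 2-byte form → D7 9E.
U+1D4F4: 4-byte form → F0 9D 93 B4.
Concatenated (29 bytes): E3 A6 A2 E5 BC B1 E7 93 AA EA A5 A5 F0 9F 98 8F F3 88 80 83 EF A8 8A D7 9E F0 9D 93 B4.

E3 A6 A2 E5 BC B1 E7 93 AA EA A5 A5 F0 9F 98 8F F3 88 80 83 EF A8 8A D7 9E F0 9D 93 B4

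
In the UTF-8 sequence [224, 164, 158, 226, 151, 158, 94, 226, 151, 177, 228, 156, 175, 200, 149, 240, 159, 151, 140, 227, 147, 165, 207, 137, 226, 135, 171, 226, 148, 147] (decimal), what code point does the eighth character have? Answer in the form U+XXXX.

Offset 0: leading byte 0xE0 = 11100000 → 3-byte char #1 = E0 A4 9E.
Offset 3: leading byte 0xE2 = 11100010 → 3-byte char #2 = E2 97 9E.
Offset 6: leading byte 0x5E = 01011110 → 1-byte char #3 = 5E.
Offset 7: leading byte 0xE2 = 11100010 → 3-byte char #4 = E2 97 B1.
Offset 10: leading byte 0xE4 = 11100100 → 3-byte char #5 = E4 9C AF.
Offset 13: leading byte 0xC8 = 11001000 → 2-byte char #6 = C8 95.
Offset 15: leading byte 0xF0 = 11110000 → 4-byte char #7 = F0 9F 97 8C.
Offset 19: leading byte 0xE3 = 11100011 → 3-byte char #8 = E3 93 A5.
Leading byte 0xE3 = 11100011 matches 1110xxxx → 3-byte sequence.
Byte 1: 0xE3 = 11100011, payload 0011 (4 bits).
Byte 2: 0x93 = 10010011 (10xxxxxx ✓), payload 010011.
Byte 3: 0xA5 = 10100101 (10xxxxxx ✓), payload 100101.
Concatenate: 0011010011100101 = 0x34E5 (16 bits → U+34E5).

U+34E5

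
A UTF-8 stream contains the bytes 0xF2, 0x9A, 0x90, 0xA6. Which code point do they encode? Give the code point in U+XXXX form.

U+9A426

Leading byte 0xF2 = 11110010 matches 11110xxx → 4-byte sequence.
Byte 1: 0xF2 = 11110010, payload 010 (3 bits).
Byte 2: 0x9A = 10011010 (10xxxxxx ✓), payload 011010.
Byte 3: 0x90 = 10010000 (10xxxxxx ✓), payload 010000.
Byte 4: 0xA6 = 10100110 (10xxxxxx ✓), payload 100110.
Concatenate: 010011010010000100110 = 0x9A426 (21 bits → U+9A426).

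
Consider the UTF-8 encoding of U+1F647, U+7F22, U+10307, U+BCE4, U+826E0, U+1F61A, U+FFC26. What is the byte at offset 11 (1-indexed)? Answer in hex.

1-indexed offset 11 is 0-indexed offset 10.
U+1F647 → 4-byte form F0 9F 99 87 at offsets 0–3.
U+7F22 → 3-byte form E7 BC A2 at offsets 4–6.
U+10307 → 4-byte form F0 90 8C 87 at offsets 7–10.
Offset 10 falls in char 3's range; it's byte 4 of F0 90 8C 87 = 0x87.

0x87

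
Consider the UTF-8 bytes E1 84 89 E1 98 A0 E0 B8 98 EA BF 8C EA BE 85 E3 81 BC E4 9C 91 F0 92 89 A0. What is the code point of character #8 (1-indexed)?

U+12260

Offset 0: leading byte 0xE1 = 11100001 → 3-byte char #1 = E1 84 89.
Offset 3: leading byte 0xE1 = 11100001 → 3-byte char #2 = E1 98 A0.
Offset 6: leading byte 0xE0 = 11100000 → 3-byte char #3 = E0 B8 98.
Offset 9: leading byte 0xEA = 11101010 → 3-byte char #4 = EA BF 8C.
Offset 12: leading byte 0xEA = 11101010 → 3-byte char #5 = EA BE 85.
Offset 15: leading byte 0xE3 = 11100011 → 3-byte char #6 = E3 81 BC.
Offset 18: leading byte 0xE4 = 11100100 → 3-byte char #7 = E4 9C 91.
Offset 21: leading byte 0xF0 = 11110000 → 4-byte char #8 = F0 92 89 A0.
Leading byte 0xF0 = 11110000 matches 11110xxx → 4-byte sequence.
Byte 1: 0xF0 = 11110000, payload 000 (3 bits).
Byte 2: 0x92 = 10010010 (10xxxxxx ✓), payload 010010.
Byte 3: 0x89 = 10001001 (10xxxxxx ✓), payload 001001.
Byte 4: 0xA0 = 10100000 (10xxxxxx ✓), payload 100000.
Concatenate: 000010010001001100000 = 0x12260 (21 bits → U+12260).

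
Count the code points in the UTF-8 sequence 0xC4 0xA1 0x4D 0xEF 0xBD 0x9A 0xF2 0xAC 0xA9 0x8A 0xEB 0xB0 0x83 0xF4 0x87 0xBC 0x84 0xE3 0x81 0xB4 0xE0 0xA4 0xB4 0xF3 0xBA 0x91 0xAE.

9

Byte at offset 0: 0xC4 = 11000100 → 2-byte char (#1). Advance 2.
Byte at offset 2: 0x4D = 01001101 → 1-byte char (#2). Advance 1.
Byte at offset 3: 0xEF = 11101111 → 3-byte char (#3). Advance 3.
Byte at offset 6: 0xF2 = 11110010 → 4-byte char (#4). Advance 4.
Byte at offset 10: 0xEB = 11101011 → 3-byte char (#5). Advance 3.
Byte at offset 13: 0xF4 = 11110100 → 4-byte char (#6). Advance 4.
Byte at offset 17: 0xE3 = 11100011 → 3-byte char (#7). Advance 3.
Byte at offset 20: 0xE0 = 11100000 → 3-byte char (#8). Advance 3.
Byte at offset 23: 0xF3 = 11110011 → 4-byte char (#9). Advance 4.
Reached end at offset 27 after 9 code points.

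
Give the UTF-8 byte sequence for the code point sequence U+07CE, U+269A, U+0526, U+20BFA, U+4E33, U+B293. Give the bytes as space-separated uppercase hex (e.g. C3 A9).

DF 8E E2 9A 9A D4 A6 F0 A0 AF BA E4 B8 B3 EB 8A 93

U+07CE: 2-byte form → DF 8E.
U+269A: 3-byte form → E2 9A 9A.
U+0526: 2-byte form → D4 A6.
U+20BFA: 4-byte form → F0 A0 AF BA.
U+4E33: 3-byte form → E4 B8 B3.
U+B293: 3-byte form → EB 8A 93.
Concatenated (17 bytes): DF 8E E2 9A 9A D4 A6 F0 A0 AF BA E4 B8 B3 EB 8A 93.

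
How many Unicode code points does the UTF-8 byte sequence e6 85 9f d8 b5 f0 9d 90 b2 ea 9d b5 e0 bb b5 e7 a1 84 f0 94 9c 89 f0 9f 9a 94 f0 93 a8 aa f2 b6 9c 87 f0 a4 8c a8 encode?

11

Byte at offset 0: 0xE6 = 11100110 → 3-byte char (#1). Advance 3.
Byte at offset 3: 0xD8 = 11011000 → 2-byte char (#2). Advance 2.
Byte at offset 5: 0xF0 = 11110000 → 4-byte char (#3). Advance 4.
Byte at offset 9: 0xEA = 11101010 → 3-byte char (#4). Advance 3.
Byte at offset 12: 0xE0 = 11100000 → 3-byte char (#5). Advance 3.
Byte at offset 15: 0xE7 = 11100111 → 3-byte char (#6). Advance 3.
Byte at offset 18: 0xF0 = 11110000 → 4-byte char (#7). Advance 4.
Byte at offset 22: 0xF0 = 11110000 → 4-byte char (#8). Advance 4.
Byte at offset 26: 0xF0 = 11110000 → 4-byte char (#9). Advance 4.
Byte at offset 30: 0xF2 = 11110010 → 4-byte char (#10). Advance 4.
Byte at offset 34: 0xF0 = 11110000 → 4-byte char (#11). Advance 4.
Reached end at offset 38 after 11 code points.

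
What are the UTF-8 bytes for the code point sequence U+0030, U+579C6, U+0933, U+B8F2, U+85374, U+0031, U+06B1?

30 F1 97 A7 86 E0 A4 B3 EB A3 B2 F2 85 8D B4 31 DA B1

U+0030: 1-byte form → 30.
U+579C6: 4-byte form → F1 97 A7 86.
U+0933: 3-byte form → E0 A4 B3.
U+B8F2: 3-byte form → EB A3 B2.
U+85374: 4-byte form → F2 85 8D B4.
U+0031: 1-byte form → 31.
U+06B1: 2-byte form → DA B1.
Concatenated (18 bytes): 30 F1 97 A7 86 E0 A4 B3 EB A3 B2 F2 85 8D B4 31 DA B1.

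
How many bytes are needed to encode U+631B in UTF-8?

3

U+631B = 0x631B. UTF-8 uses 1 byte below 0x80, 2 below 0x800, 3 below 0x10000, 4 up to 0x10FFFF. 0x631B is in U+0800–U+FFFF → 3 bytes.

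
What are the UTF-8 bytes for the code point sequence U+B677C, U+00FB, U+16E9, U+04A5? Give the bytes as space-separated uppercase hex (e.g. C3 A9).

F2 B6 9D BC C3 BB E1 9B A9 D2 A5

U+B677C: 4-byte form → F2 B6 9D BC.
U+00FB: 2-byte form → C3 BB.
U+16E9: 3-byte form → E1 9B A9.
U+04A5: 2-byte form → D2 A5.
Concatenated (11 bytes): F2 B6 9D BC C3 BB E1 9B A9 D2 A5.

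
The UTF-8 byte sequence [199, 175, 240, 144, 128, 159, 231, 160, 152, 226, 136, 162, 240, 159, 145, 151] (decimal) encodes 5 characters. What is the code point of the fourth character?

Offset 0: leading byte 0xC7 = 11000111 → 2-byte char #1 = C7 AF.
Offset 2: leading byte 0xF0 = 11110000 → 4-byte char #2 = F0 90 80 9F.
Offset 6: leading byte 0xE7 = 11100111 → 3-byte char #3 = E7 A0 98.
Offset 9: leading byte 0xE2 = 11100010 → 3-byte char #4 = E2 88 A2.
Leading byte 0xE2 = 11100010 matches 1110xxxx → 3-byte sequence.
Byte 1: 0xE2 = 11100010, payload 0010 (4 bits).
Byte 2: 0x88 = 10001000 (10xxxxxx ✓), payload 001000.
Byte 3: 0xA2 = 10100010 (10xxxxxx ✓), payload 100010.
Concatenate: 0010001000100010 = 0x2222 (16 bits → U+2222).

U+2222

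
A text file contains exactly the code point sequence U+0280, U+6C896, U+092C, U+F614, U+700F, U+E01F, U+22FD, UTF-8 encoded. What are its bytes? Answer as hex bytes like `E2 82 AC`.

U+0280: 2-byte form → CA 80.
U+6C896: 4-byte form → F1 AC A2 96.
U+092C: 3-byte form → E0 A4 AC.
U+F614: 3-byte form → EF 98 94.
U+700F: 3-byte form → E7 80 8F.
U+E01F: 3-byte form → EE 80 9F.
U+22FD: 3-byte form → E2 8B BD.
Concatenated (21 bytes): CA 80 F1 AC A2 96 E0 A4 AC EF 98 94 E7 80 8F EE 80 9F E2 8B BD.

CA 80 F1 AC A2 96 E0 A4 AC EF 98 94 E7 80 8F EE 80 9F E2 8B BD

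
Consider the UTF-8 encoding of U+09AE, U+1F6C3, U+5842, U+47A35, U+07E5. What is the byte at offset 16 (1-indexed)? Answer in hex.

1-indexed offset 16 is 0-indexed offset 15.
U+09AE → 3-byte form E0 A6 AE at offsets 0–2.
U+1F6C3 → 4-byte form F0 9F 9B 83 at offsets 3–6.
U+5842 → 3-byte form E5 A1 82 at offsets 7–9.
U+47A35 → 4-byte form F1 87 A8 B5 at offsets 10–13.
U+07E5 → 2-byte form DF A5 at offsets 14–15.
Offset 15 falls in char 5's range; it's byte 2 of DF A5 = 0xA5.

0xA5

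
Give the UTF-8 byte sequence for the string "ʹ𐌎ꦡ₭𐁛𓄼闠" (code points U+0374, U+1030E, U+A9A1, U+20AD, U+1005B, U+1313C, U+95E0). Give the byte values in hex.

U+0374: 2-byte form → CD B4.
U+1030E: 4-byte form → F0 90 8C 8E.
U+A9A1: 3-byte form → EA A6 A1.
U+20AD: 3-byte form → E2 82 AD.
U+1005B: 4-byte form → F0 90 81 9B.
U+1313C: 4-byte form → F0 93 84 BC.
U+95E0: 3-byte form → E9 97 A0.
Concatenated (23 bytes): CD B4 F0 90 8C 8E EA A6 A1 E2 82 AD F0 90 81 9B F0 93 84 BC E9 97 A0.

CD B4 F0 90 8C 8E EA A6 A1 E2 82 AD F0 90 81 9B F0 93 84 BC E9 97 A0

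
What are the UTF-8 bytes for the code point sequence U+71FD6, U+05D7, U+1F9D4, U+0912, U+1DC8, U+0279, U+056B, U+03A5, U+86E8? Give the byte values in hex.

F1 B1 BF 96 D7 97 F0 9F A7 94 E0 A4 92 E1 B7 88 C9 B9 D5 AB CE A5 E8 9B A8

U+71FD6: 4-byte form → F1 B1 BF 96.
U+05D7: 2-byte form → D7 97.
U+1F9D4: 4-byte form → F0 9F A7 94.
U+0912: 3-byte form → E0 A4 92.
U+1DC8: 3-byte form → E1 B7 88.
U+0279: 2-byte form → C9 B9.
U+056B: 2-byte form → D5 AB.
U+03A5: 2-byte form → CE A5.
U+86E8: 3-byte form → E8 9B A8.
Concatenated (25 bytes): F1 B1 BF 96 D7 97 F0 9F A7 94 E0 A4 92 E1 B7 88 C9 B9 D5 AB CE A5 E8 9B A8.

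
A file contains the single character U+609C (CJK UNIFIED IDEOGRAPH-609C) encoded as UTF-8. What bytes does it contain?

U+609C = 0x609C = 24732 decimal. In range U+0800–U+FFFF → 3-byte form: 1110xxxx 10xxxxxx 10xxxxxx.
Binary (16 bits): 0110000010011100.
Split 4+6+6: 0110 | 000010 | 011100.
Byte 1: 11100110 = 0xE6.
Byte 2: 10000010 = 0x82.
Byte 3: 10011100 = 0x9C.

E6 82 9C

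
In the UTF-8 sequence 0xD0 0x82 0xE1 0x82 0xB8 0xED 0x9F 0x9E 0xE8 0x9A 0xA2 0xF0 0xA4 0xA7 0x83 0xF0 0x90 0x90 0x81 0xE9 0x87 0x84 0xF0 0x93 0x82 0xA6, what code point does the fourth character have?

U+86A2

Offset 0: leading byte 0xD0 = 11010000 → 2-byte char #1 = D0 82.
Offset 2: leading byte 0xE1 = 11100001 → 3-byte char #2 = E1 82 B8.
Offset 5: leading byte 0xED = 11101101 → 3-byte char #3 = ED 9F 9E.
Offset 8: leading byte 0xE8 = 11101000 → 3-byte char #4 = E8 9A A2.
Leading byte 0xE8 = 11101000 matches 1110xxxx → 3-byte sequence.
Byte 1: 0xE8 = 11101000, payload 1000 (4 bits).
Byte 2: 0x9A = 10011010 (10xxxxxx ✓), payload 011010.
Byte 3: 0xA2 = 10100010 (10xxxxxx ✓), payload 100010.
Concatenate: 1000011010100010 = 0x86A2 (16 bits → U+86A2).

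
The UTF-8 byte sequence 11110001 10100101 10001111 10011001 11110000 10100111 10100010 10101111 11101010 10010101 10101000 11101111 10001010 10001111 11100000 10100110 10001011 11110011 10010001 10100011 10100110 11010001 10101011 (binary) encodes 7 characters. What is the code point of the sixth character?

Offset 0: leading byte 0xF1 = 11110001 → 4-byte char #1 = F1 A5 8F 99.
Offset 4: leading byte 0xF0 = 11110000 → 4-byte char #2 = F0 A7 A2 AF.
Offset 8: leading byte 0xEA = 11101010 → 3-byte char #3 = EA 95 A8.
Offset 11: leading byte 0xEF = 11101111 → 3-byte char #4 = EF 8A 8F.
Offset 14: leading byte 0xE0 = 11100000 → 3-byte char #5 = E0 A6 8B.
Offset 17: leading byte 0xF3 = 11110011 → 4-byte char #6 = F3 91 A3 A6.
Leading byte 0xF3 = 11110011 matches 11110xxx → 4-byte sequence.
Byte 1: 0xF3 = 11110011, payload 011 (3 bits).
Byte 2: 0x91 = 10010001 (10xxxxxx ✓), payload 010001.
Byte 3: 0xA3 = 10100011 (10xxxxxx ✓), payload 100011.
Byte 4: 0xA6 = 10100110 (10xxxxxx ✓), payload 100110.
Concatenate: 011010001100011100110 = 0xD18E6 (21 bits → U+D18E6).

U+D18E6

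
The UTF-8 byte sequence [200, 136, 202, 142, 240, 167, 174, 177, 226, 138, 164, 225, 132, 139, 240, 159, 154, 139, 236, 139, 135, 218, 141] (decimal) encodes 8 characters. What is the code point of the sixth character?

U+1F68B

Offset 0: leading byte 0xC8 = 11001000 → 2-byte char #1 = C8 88.
Offset 2: leading byte 0xCA = 11001010 → 2-byte char #2 = CA 8E.
Offset 4: leading byte 0xF0 = 11110000 → 4-byte char #3 = F0 A7 AE B1.
Offset 8: leading byte 0xE2 = 11100010 → 3-byte char #4 = E2 8A A4.
Offset 11: leading byte 0xE1 = 11100001 → 3-byte char #5 = E1 84 8B.
Offset 14: leading byte 0xF0 = 11110000 → 4-byte char #6 = F0 9F 9A 8B.
Leading byte 0xF0 = 11110000 matches 11110xxx → 4-byte sequence.
Byte 1: 0xF0 = 11110000, payload 000 (3 bits).
Byte 2: 0x9F = 10011111 (10xxxxxx ✓), payload 011111.
Byte 3: 0x9A = 10011010 (10xxxxxx ✓), payload 011010.
Byte 4: 0x8B = 10001011 (10xxxxxx ✓), payload 001011.
Concatenate: 000011111011010001011 = 0x1F68B (21 bits → U+1F68B).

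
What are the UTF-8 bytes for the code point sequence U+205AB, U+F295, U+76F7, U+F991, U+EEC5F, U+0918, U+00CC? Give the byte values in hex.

F0 A0 96 AB EF 8A 95 E7 9B B7 EF A6 91 F3 AE B1 9F E0 A4 98 C3 8C

U+205AB: 4-byte form → F0 A0 96 AB.
U+F295: 3-byte form → EF 8A 95.
U+76F7: 3-byte form → E7 9B B7.
U+F991: 3-byte form → EF A6 91.
U+EEC5F: 4-byte form → F3 AE B1 9F.
U+0918: 3-byte form → E0 A4 98.
U+00CC: 2-byte form → C3 8C.
Concatenated (22 bytes): F0 A0 96 AB EF 8A 95 E7 9B B7 EF A6 91 F3 AE B1 9F E0 A4 98 C3 8C.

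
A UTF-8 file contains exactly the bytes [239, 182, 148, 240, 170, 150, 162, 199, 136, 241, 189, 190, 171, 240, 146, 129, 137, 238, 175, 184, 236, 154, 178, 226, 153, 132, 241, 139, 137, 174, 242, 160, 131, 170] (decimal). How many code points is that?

Byte at offset 0: 0xEF = 11101111 → 3-byte char (#1). Advance 3.
Byte at offset 3: 0xF0 = 11110000 → 4-byte char (#2). Advance 4.
Byte at offset 7: 0xC7 = 11000111 → 2-byte char (#3). Advance 2.
Byte at offset 9: 0xF1 = 11110001 → 4-byte char (#4). Advance 4.
Byte at offset 13: 0xF0 = 11110000 → 4-byte char (#5). Advance 4.
Byte at offset 17: 0xEE = 11101110 → 3-byte char (#6). Advance 3.
Byte at offset 20: 0xEC = 11101100 → 3-byte char (#7). Advance 3.
Byte at offset 23: 0xE2 = 11100010 → 3-byte char (#8). Advance 3.
Byte at offset 26: 0xF1 = 11110001 → 4-byte char (#9). Advance 4.
Byte at offset 30: 0xF2 = 11110010 → 4-byte char (#10). Advance 4.
Reached end at offset 34 after 10 code points.

10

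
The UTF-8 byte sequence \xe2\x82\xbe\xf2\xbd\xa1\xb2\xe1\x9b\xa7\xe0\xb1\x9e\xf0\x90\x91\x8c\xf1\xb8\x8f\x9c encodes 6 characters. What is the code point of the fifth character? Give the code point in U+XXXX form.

Offset 0: leading byte 0xE2 = 11100010 → 3-byte char #1 = E2 82 BE.
Offset 3: leading byte 0xF2 = 11110010 → 4-byte char #2 = F2 BD A1 B2.
Offset 7: leading byte 0xE1 = 11100001 → 3-byte char #3 = E1 9B A7.
Offset 10: leading byte 0xE0 = 11100000 → 3-byte char #4 = E0 B1 9E.
Offset 13: leading byte 0xF0 = 11110000 → 4-byte char #5 = F0 90 91 8C.
Leading byte 0xF0 = 11110000 matches 11110xxx → 4-byte sequence.
Byte 1: 0xF0 = 11110000, payload 000 (3 bits).
Byte 2: 0x90 = 10010000 (10xxxxxx ✓), payload 010000.
Byte 3: 0x91 = 10010001 (10xxxxxx ✓), payload 010001.
Byte 4: 0x8C = 10001100 (10xxxxxx ✓), payload 001100.
Concatenate: 000010000010001001100 = 0x1044C (21 bits → U+1044C).

U+1044C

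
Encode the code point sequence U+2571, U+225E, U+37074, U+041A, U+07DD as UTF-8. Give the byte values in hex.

U+2571: 3-byte form → E2 95 B1.
U+225E: 3-byte form → E2 89 9E.
U+37074: 4-byte form → F0 B7 81 B4.
U+041A: 2-byte form → D0 9A.
U+07DD: 2-byte form → DF 9D.
Concatenated (14 bytes): E2 95 B1 E2 89 9E F0 B7 81 B4 D0 9A DF 9D.

E2 95 B1 E2 89 9E F0 B7 81 B4 D0 9A DF 9D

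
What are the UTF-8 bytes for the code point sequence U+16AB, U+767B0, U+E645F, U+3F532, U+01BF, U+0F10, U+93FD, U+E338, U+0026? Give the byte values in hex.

U+16AB: 3-byte form → E1 9A AB.
U+767B0: 4-byte form → F1 B6 9E B0.
U+E645F: 4-byte form → F3 A6 91 9F.
U+3F532: 4-byte form → F0 BF 94 B2.
U+01BF: 2-byte form → C6 BF.
U+0F10: 3-byte form → E0 BC 90.
U+93FD: 3-byte form → E9 8F BD.
U+E338: 3-byte form → EE 8C B8.
U+0026: 1-byte form → 26.
Concatenated (27 bytes): E1 9A AB F1 B6 9E B0 F3 A6 91 9F F0 BF 94 B2 C6 BF E0 BC 90 E9 8F BD EE 8C B8 26.

E1 9A AB F1 B6 9E B0 F3 A6 91 9F F0 BF 94 B2 C6 BF E0 BC 90 E9 8F BD EE 8C B8 26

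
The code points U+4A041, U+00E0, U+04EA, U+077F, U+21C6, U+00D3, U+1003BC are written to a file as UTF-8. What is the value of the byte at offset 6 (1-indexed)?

1-indexed offset 6 is 0-indexed offset 5.
U+4A041 → 4-byte form F1 8A 81 81 at offsets 0–3.
U+00E0 → 2-byte form C3 A0 at offsets 4–5.
Offset 5 falls in char 2's range; it's byte 2 of C3 A0 = 0xA0.

0xA0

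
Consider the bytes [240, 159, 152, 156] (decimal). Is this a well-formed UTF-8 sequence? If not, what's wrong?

valid

Leading byte 0xF0 = 11110000 → 4-byte form.
Continuation bytes 0x9F=10011111, 0x98=10011000, 0x9C=10011100 all match 10xxxxxx.
Decoded value 0x1F61C is ≥ 0x10000 (shortest form) and not a surrogate.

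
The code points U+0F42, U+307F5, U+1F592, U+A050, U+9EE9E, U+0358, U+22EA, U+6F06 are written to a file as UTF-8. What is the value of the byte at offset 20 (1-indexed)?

1-indexed offset 20 is 0-indexed offset 19.
U+0F42 → 3-byte form E0 BD 82 at offsets 0–2.
U+307F5 → 4-byte form F0 B0 9F B5 at offsets 3–6.
U+1F592 → 4-byte form F0 9F 96 92 at offsets 7–10.
U+A050 → 3-byte form EA 81 90 at offsets 11–13.
U+9EE9E → 4-byte form F2 9E BA 9E at offsets 14–17.
U+0358 → 2-byte form CD 98 at offsets 18–19.
Offset 19 falls in char 6's range; it's byte 2 of CD 98 = 0x98.

0x98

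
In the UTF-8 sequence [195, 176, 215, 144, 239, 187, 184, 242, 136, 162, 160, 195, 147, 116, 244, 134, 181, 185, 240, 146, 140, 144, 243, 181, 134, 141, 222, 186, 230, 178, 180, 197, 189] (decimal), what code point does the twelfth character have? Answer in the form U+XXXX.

Offset 0: leading byte 0xC3 = 11000011 → 2-byte char #1 = C3 B0.
Offset 2: leading byte 0xD7 = 11010111 → 2-byte char #2 = D7 90.
Offset 4: leading byte 0xEF = 11101111 → 3-byte char #3 = EF BB B8.
Offset 7: leading byte 0xF2 = 11110010 → 4-byte char #4 = F2 88 A2 A0.
Offset 11: leading byte 0xC3 = 11000011 → 2-byte char #5 = C3 93.
Offset 13: leading byte 0x74 = 01110100 → 1-byte char #6 = 74.
Offset 14: leading byte 0xF4 = 11110100 → 4-byte char #7 = F4 86 B5 B9.
Offset 18: leading byte 0xF0 = 11110000 → 4-byte char #8 = F0 92 8C 90.
Offset 22: leading byte 0xF3 = 11110011 → 4-byte char #9 = F3 B5 86 8D.
Offset 26: leading byte 0xDE = 11011110 → 2-byte char #10 = DE BA.
Offset 28: leading byte 0xE6 = 11100110 → 3-byte char #11 = E6 B2 B4.
Offset 31: leading byte 0xC5 = 11000101 → 2-byte char #12 = C5 BD.
Leading byte 0xC5 = 11000101 matches 110xxxxx → 2-byte sequence.
Byte 1: 0xC5 = 11000101, payload 00101 (5 bits).
Byte 2: 0xBD = 10111101 (10xxxxxx ✓), payload 111101.
Concatenate: 00101111101 = 0x17D (11 bits → U+017D).

U+017D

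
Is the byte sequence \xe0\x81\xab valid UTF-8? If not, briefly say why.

Leading byte 0xE0 = 11100000 → 3-byte form.
Continuation bytes all match 10xxxxxx. Payload decodes to 0x6B.
But 0x6B < 0x800, the minimum for a 3-byte sequence — this is an overlong encoding.

invalid (overlong encoding)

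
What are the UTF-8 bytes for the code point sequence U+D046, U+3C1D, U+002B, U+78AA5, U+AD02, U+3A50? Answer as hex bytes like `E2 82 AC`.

U+D046: 3-byte form → ED 81 86.
U+3C1D: 3-byte form → E3 B0 9D.
U+002B: 1-byte form → 2B.
U+78AA5: 4-byte form → F1 B8 AA A5.
U+AD02: 3-byte form → EA B4 82.
U+3A50: 3-byte form → E3 A9 90.
Concatenated (17 bytes): ED 81 86 E3 B0 9D 2B F1 B8 AA A5 EA B4 82 E3 A9 90.

ED 81 86 E3 B0 9D 2B F1 B8 AA A5 EA B4 82 E3 A9 90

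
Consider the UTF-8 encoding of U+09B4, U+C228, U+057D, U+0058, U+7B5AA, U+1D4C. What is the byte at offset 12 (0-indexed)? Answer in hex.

U+09B4 → 3-byte form E0 A6 B4 at offsets 0–2.
U+C228 → 3-byte form EC 88 A8 at offsets 3–5.
U+057D → 2-byte form D5 BD at offsets 6–7.
U+0058 → 1-byte form 58 at offsets 8–8.
U+7B5AA → 4-byte form F1 BB 96 AA at offsets 9–12.
Offset 12 falls in char 5's range; it's byte 4 of F1 BB 96 AA = 0xAA.

0xAA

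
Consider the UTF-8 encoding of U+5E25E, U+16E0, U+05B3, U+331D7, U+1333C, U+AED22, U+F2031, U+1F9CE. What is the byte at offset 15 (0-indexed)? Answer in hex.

U+5E25E → 4-byte form F1 9E 89 9E at offsets 0–3.
U+16E0 → 3-byte form E1 9B A0 at offsets 4–6.
U+05B3 → 2-byte form D6 B3 at offsets 7–8.
U+331D7 → 4-byte form F0 B3 87 97 at offsets 9–12.
U+1333C → 4-byte form F0 93 8C BC at offsets 13–16.
Offset 15 falls in char 5's range; it's byte 3 of F0 93 8C BC = 0x8C.

0x8C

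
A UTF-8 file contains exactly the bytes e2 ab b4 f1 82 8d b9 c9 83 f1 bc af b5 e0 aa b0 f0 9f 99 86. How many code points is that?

6

Byte at offset 0: 0xE2 = 11100010 → 3-byte char (#1). Advance 3.
Byte at offset 3: 0xF1 = 11110001 → 4-byte char (#2). Advance 4.
Byte at offset 7: 0xC9 = 11001001 → 2-byte char (#3). Advance 2.
Byte at offset 9: 0xF1 = 11110001 → 4-byte char (#4). Advance 4.
Byte at offset 13: 0xE0 = 11100000 → 3-byte char (#5). Advance 3.
Byte at offset 16: 0xF0 = 11110000 → 4-byte char (#6). Advance 4.
Reached end at offset 20 after 6 code points.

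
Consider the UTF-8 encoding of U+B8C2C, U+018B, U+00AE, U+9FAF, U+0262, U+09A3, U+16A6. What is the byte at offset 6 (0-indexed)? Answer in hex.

0xC2

U+B8C2C → 4-byte form F2 B8 B0 AC at offsets 0–3.
U+018B → 2-byte form C6 8B at offsets 4–5.
U+00AE → 2-byte form C2 AE at offsets 6–7.
Offset 6 falls in char 3's range; it's byte 1 of C2 AE = 0xC2.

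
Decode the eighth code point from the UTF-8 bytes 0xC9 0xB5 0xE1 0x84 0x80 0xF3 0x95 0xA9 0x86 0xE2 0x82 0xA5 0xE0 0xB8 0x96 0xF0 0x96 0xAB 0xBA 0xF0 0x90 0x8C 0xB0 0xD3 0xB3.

Offset 0: leading byte 0xC9 = 11001001 → 2-byte char #1 = C9 B5.
Offset 2: leading byte 0xE1 = 11100001 → 3-byte char #2 = E1 84 80.
Offset 5: leading byte 0xF3 = 11110011 → 4-byte char #3 = F3 95 A9 86.
Offset 9: leading byte 0xE2 = 11100010 → 3-byte char #4 = E2 82 A5.
Offset 12: leading byte 0xE0 = 11100000 → 3-byte char #5 = E0 B8 96.
Offset 15: leading byte 0xF0 = 11110000 → 4-byte char #6 = F0 96 AB BA.
Offset 19: leading byte 0xF0 = 11110000 → 4-byte char #7 = F0 90 8C B0.
Offset 23: leading byte 0xD3 = 11010011 → 2-byte char #8 = D3 B3.
Leading byte 0xD3 = 11010011 matches 110xxxxx → 2-byte sequence.
Byte 1: 0xD3 = 11010011, payload 10011 (5 bits).
Byte 2: 0xB3 = 10110011 (10xxxxxx ✓), payload 110011.
Concatenate: 10011110011 = 0x4F3 (11 bits → U+04F3).

U+04F3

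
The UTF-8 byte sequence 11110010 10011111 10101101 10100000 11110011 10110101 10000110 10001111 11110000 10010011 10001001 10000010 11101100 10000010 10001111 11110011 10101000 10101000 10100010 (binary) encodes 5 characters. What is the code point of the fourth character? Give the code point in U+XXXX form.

Offset 0: leading byte 0xF2 = 11110010 → 4-byte char #1 = F2 9F AD A0.
Offset 4: leading byte 0xF3 = 11110011 → 4-byte char #2 = F3 B5 86 8F.
Offset 8: leading byte 0xF0 = 11110000 → 4-byte char #3 = F0 93 89 82.
Offset 12: leading byte 0xEC = 11101100 → 3-byte char #4 = EC 82 8F.
Leading byte 0xEC = 11101100 matches 1110xxxx → 3-byte sequence.
Byte 1: 0xEC = 11101100, payload 1100 (4 bits).
Byte 2: 0x82 = 10000010 (10xxxxxx ✓), payload 000010.
Byte 3: 0x8F = 10001111 (10xxxxxx ✓), payload 001111.
Concatenate: 1100000010001111 = 0xC08F (16 bits → U+C08F).

U+C08F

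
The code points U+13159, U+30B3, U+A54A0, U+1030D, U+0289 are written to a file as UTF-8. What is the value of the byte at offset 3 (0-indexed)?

U+13159 → 4-byte form F0 93 85 99 at offsets 0–3.
Offset 3 falls in char 1's range; it's byte 4 of F0 93 85 99 = 0x99.

0x99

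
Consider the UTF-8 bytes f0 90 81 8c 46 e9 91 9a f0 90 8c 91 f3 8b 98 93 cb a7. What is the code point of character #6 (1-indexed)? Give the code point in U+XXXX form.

U+02E7

Offset 0: leading byte 0xF0 = 11110000 → 4-byte char #1 = F0 90 81 8C.
Offset 4: leading byte 0x46 = 01000110 → 1-byte char #2 = 46.
Offset 5: leading byte 0xE9 = 11101001 → 3-byte char #3 = E9 91 9A.
Offset 8: leading byte 0xF0 = 11110000 → 4-byte char #4 = F0 90 8C 91.
Offset 12: leading byte 0xF3 = 11110011 → 4-byte char #5 = F3 8B 98 93.
Offset 16: leading byte 0xCB = 11001011 → 2-byte char #6 = CB A7.
Leading byte 0xCB = 11001011 matches 110xxxxx → 2-byte sequence.
Byte 1: 0xCB = 11001011, payload 01011 (5 bits).
Byte 2: 0xA7 = 10100111 (10xxxxxx ✓), payload 100111.
Concatenate: 01011100111 = 0x2E7 (11 bits → U+02E7).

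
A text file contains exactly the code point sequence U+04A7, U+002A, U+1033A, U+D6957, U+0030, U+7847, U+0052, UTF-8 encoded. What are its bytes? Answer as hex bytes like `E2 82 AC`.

D2 A7 2A F0 90 8C BA F3 96 A5 97 30 E7 A1 87 52

U+04A7: 2-byte form → D2 A7.
U+002A: 1-byte form → 2A.
U+1033A: 4-byte form → F0 90 8C BA.
U+D6957: 4-byte form → F3 96 A5 97.
U+0030: 1-byte form → 30.
U+7847: 3-byte form → E7 A1 87.
U+0052: 1-byte form → 52.
Concatenated (16 bytes): D2 A7 2A F0 90 8C BA F3 96 A5 97 30 E7 A1 87 52.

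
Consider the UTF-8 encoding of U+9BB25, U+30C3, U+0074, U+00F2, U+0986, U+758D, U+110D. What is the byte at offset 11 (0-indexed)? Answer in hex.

0xA6

U+9BB25 → 4-byte form F2 9B AC A5 at offsets 0–3.
U+30C3 → 3-byte form E3 83 83 at offsets 4–6.
U+0074 → 1-byte form 74 at offsets 7–7.
U+00F2 → 2-byte form C3 B2 at offsets 8–9.
U+0986 → 3-byte form E0 A6 86 at offsets 10–12.
Offset 11 falls in char 5's range; it's byte 2 of E0 A6 86 = 0xA6.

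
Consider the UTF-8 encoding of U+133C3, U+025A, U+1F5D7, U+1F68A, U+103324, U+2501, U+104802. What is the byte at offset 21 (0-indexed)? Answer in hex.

0xF4

U+133C3 → 4-byte form F0 93 8F 83 at offsets 0–3.
U+025A → 2-byte form C9 9A at offsets 4–5.
U+1F5D7 → 4-byte form F0 9F 97 97 at offsets 6–9.
U+1F68A → 4-byte form F0 9F 9A 8A at offsets 10–13.
U+103324 → 4-byte form F4 83 8C A4 at offsets 14–17.
U+2501 → 3-byte form E2 94 81 at offsets 18–20.
U+104802 → 4-byte form F4 84 A0 82 at offsets 21–24.
Offset 21 falls in char 7's range; it's byte 1 of F4 84 A0 82 = 0xF4.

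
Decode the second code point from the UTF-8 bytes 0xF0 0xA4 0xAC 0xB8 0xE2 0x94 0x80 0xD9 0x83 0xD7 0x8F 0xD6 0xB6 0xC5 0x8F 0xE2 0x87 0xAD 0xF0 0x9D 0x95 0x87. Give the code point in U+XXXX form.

Offset 0: leading byte 0xF0 = 11110000 → 4-byte char #1 = F0 A4 AC B8.
Offset 4: leading byte 0xE2 = 11100010 → 3-byte char #2 = E2 94 80.
Leading byte 0xE2 = 11100010 matches 1110xxxx → 3-byte sequence.
Byte 1: 0xE2 = 11100010, payload 0010 (4 bits).
Byte 2: 0x94 = 10010100 (10xxxxxx ✓), payload 010100.
Byte 3: 0x80 = 10000000 (10xxxxxx ✓), payload 000000.
Concatenate: 0010010100000000 = 0x2500 (16 bits → U+2500).

U+2500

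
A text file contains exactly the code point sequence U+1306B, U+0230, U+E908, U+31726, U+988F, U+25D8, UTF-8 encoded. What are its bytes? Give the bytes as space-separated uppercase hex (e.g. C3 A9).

F0 93 81 AB C8 B0 EE A4 88 F0 B1 9C A6 E9 A2 8F E2 97 98

U+1306B: 4-byte form → F0 93 81 AB.
U+0230: 2-byte form → C8 B0.
U+E908: 3-byte form → EE A4 88.
U+31726: 4-byte form → F0 B1 9C A6.
U+988F: 3-byte form → E9 A2 8F.
U+25D8: 3-byte form → E2 97 98.
Concatenated (19 bytes): F0 93 81 AB C8 B0 EE A4 88 F0 B1 9C A6 E9 A2 8F E2 97 98.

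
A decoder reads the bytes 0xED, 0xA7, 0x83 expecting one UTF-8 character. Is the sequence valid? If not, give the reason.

invalid (encodes a surrogate (U+D800–U+DFFF))

Structurally a 3-byte sequence; payload = 0xD9C3.
But 0xD9C3 is in U+D800–U+DFFF, the surrogate range. Surrogates are not Unicode scalar values and are forbidden in UTF-8.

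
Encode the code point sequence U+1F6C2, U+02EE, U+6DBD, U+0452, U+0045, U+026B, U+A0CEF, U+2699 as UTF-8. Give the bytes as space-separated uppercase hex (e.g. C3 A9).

U+1F6C2: 4-byte form → F0 9F 9B 82.
U+02EE: 2-byte form → CB AE.
U+6DBD: 3-byte form → E6 B6 BD.
U+0452: 2-byte form → D1 92.
U+0045: 1-byte form → 45.
U+026B: 2-byte form → C9 AB.
U+A0CEF: 4-byte form → F2 A0 B3 AF.
U+2699: 3-byte form → E2 9A 99.
Concatenated (21 bytes): F0 9F 9B 82 CB AE E6 B6 BD D1 92 45 C9 AB F2 A0 B3 AF E2 9A 99.

F0 9F 9B 82 CB AE E6 B6 BD D1 92 45 C9 AB F2 A0 B3 AF E2 9A 99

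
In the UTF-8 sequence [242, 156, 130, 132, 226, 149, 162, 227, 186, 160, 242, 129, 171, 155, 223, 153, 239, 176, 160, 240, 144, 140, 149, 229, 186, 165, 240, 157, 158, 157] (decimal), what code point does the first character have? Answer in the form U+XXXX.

Offset 0: leading byte 0xF2 = 11110010 → 4-byte char #1 = F2 9C 82 84.
Leading byte 0xF2 = 11110010 matches 11110xxx → 4-byte sequence.
Byte 1: 0xF2 = 11110010, payload 010 (3 bits).
Byte 2: 0x9C = 10011100 (10xxxxxx ✓), payload 011100.
Byte 3: 0x82 = 10000010 (10xxxxxx ✓), payload 000010.
Byte 4: 0x84 = 10000100 (10xxxxxx ✓), payload 000100.
Concatenate: 010011100000010000100 = 0x9C084 (21 bits → U+9C084).

U+9C084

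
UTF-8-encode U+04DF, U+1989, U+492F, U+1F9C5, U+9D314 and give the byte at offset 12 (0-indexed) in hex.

U+04DF → 2-byte form D3 9F at offsets 0–1.
U+1989 → 3-byte form E1 A6 89 at offsets 2–4.
U+492F → 3-byte form E4 A4 AF at offsets 5–7.
U+1F9C5 → 4-byte form F0 9F A7 85 at offsets 8–11.
U+9D314 → 4-byte form F2 9D 8C 94 at offsets 12–15.
Offset 12 falls in char 5's range; it's byte 1 of F2 9D 8C 94 = 0xF2.

0xF2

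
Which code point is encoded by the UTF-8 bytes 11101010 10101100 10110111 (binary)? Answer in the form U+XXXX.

Leading byte 0xEA = 11101010 matches 1110xxxx → 3-byte sequence.
Byte 1: 0xEA = 11101010, payload 1010 (4 bits).
Byte 2: 0xAC = 10101100 (10xxxxxx ✓), payload 101100.
Byte 3: 0xB7 = 10110111 (10xxxxxx ✓), payload 110111.
Concatenate: 1010101100110111 = 0xAB37 (16 bits → U+AB37).

U+AB37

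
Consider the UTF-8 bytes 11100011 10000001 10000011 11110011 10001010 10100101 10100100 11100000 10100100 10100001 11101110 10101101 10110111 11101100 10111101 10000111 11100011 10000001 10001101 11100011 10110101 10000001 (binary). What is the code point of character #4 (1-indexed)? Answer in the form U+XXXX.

Offset 0: leading byte 0xE3 = 11100011 → 3-byte char #1 = E3 81 83.
Offset 3: leading byte 0xF3 = 11110011 → 4-byte char #2 = F3 8A A5 A4.
Offset 7: leading byte 0xE0 = 11100000 → 3-byte char #3 = E0 A4 A1.
Offset 10: leading byte 0xEE = 11101110 → 3-byte char #4 = EE AD B7.
Leading byte 0xEE = 11101110 matches 1110xxxx → 3-byte sequence.
Byte 1: 0xEE = 11101110, payload 1110 (4 bits).
Byte 2: 0xAD = 10101101 (10xxxxxx ✓), payload 101101.
Byte 3: 0xB7 = 10110111 (10xxxxxx ✓), payload 110111.
Concatenate: 1110101101110111 = 0xEB77 (16 bits → U+EB77).

U+EB77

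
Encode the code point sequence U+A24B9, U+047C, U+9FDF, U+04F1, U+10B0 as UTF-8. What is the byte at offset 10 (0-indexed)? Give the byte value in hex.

0xB1

U+A24B9 → 4-byte form F2 A2 92 B9 at offsets 0–3.
U+047C → 2-byte form D1 BC at offsets 4–5.
U+9FDF → 3-byte form E9 BF 9F at offsets 6–8.
U+04F1 → 2-byte form D3 B1 at offsets 9–10.
Offset 10 falls in char 4's range; it's byte 2 of D3 B1 = 0xB1.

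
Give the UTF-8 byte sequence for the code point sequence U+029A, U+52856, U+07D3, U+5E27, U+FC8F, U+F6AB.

U+029A: 2-byte form → CA 9A.
U+52856: 4-byte form → F1 92 A1 96.
U+07D3: 2-byte form → DF 93.
U+5E27: 3-byte form → E5 B8 A7.
U+FC8F: 3-byte form → EF B2 8F.
U+F6AB: 3-byte form → EF 9A AB.
Concatenated (17 bytes): CA 9A F1 92 A1 96 DF 93 E5 B8 A7 EF B2 8F EF 9A AB.

CA 9A F1 92 A1 96 DF 93 E5 B8 A7 EF B2 8F EF 9A AB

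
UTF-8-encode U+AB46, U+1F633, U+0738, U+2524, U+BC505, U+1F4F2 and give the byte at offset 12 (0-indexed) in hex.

U+AB46 → 3-byte form EA AD 86 at offsets 0–2.
U+1F633 → 4-byte form F0 9F 98 B3 at offsets 3–6.
U+0738 → 2-byte form DC B8 at offsets 7–8.
U+2524 → 3-byte form E2 94 A4 at offsets 9–11.
U+BC505 → 4-byte form F2 BC 94 85 at offsets 12–15.
Offset 12 falls in char 5's range; it's byte 1 of F2 BC 94 85 = 0xF2.

0xF2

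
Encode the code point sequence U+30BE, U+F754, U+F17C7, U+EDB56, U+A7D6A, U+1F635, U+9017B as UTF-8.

E3 82 BE EF 9D 94 F3 B1 9F 87 F3 AD AD 96 F2 A7 B5 AA F0 9F 98 B5 F2 90 85 BB

U+30BE: 3-byte form → E3 82 BE.
U+F754: 3-byte form → EF 9D 94.
U+F17C7: 4-byte form → F3 B1 9F 87.
U+EDB56: 4-byte form → F3 AD AD 96.
U+A7D6A: 4-byte form → F2 A7 B5 AA.
U+1F635: 4-byte form → F0 9F 98 B5.
U+9017B: 4-byte form → F2 90 85 BB.
Concatenated (26 bytes): E3 82 BE EF 9D 94 F3 B1 9F 87 F3 AD AD 96 F2 A7 B5 AA F0 9F 98 B5 F2 90 85 BB.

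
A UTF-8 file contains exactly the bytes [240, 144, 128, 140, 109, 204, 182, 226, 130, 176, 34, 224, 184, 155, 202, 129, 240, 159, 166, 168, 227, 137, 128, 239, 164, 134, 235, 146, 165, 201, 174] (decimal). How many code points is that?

Byte at offset 0: 0xF0 = 11110000 → 4-byte char (#1). Advance 4.
Byte at offset 4: 0x6D = 01101101 → 1-byte char (#2). Advance 1.
Byte at offset 5: 0xCC = 11001100 → 2-byte char (#3). Advance 2.
Byte at offset 7: 0xE2 = 11100010 → 3-byte char (#4). Advance 3.
Byte at offset 10: 0x22 = 00100010 → 1-byte char (#5). Advance 1.
Byte at offset 11: 0xE0 = 11100000 → 3-byte char (#6). Advance 3.
Byte at offset 14: 0xCA = 11001010 → 2-byte char (#7). Advance 2.
Byte at offset 16: 0xF0 = 11110000 → 4-byte char (#8). Advance 4.
Byte at offset 20: 0xE3 = 11100011 → 3-byte char (#9). Advance 3.
Byte at offset 23: 0xEF = 11101111 → 3-byte char (#10). Advance 3.
Byte at offset 26: 0xEB = 11101011 → 3-byte char (#11). Advance 3.
Byte at offset 29: 0xC9 = 11001001 → 2-byte char (#12). Advance 2.
Reached end at offset 31 after 12 code points.

12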